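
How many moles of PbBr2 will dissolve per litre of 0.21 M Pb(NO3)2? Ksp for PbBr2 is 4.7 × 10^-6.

s = 2.4e-3 M

PbBr2(s) ⇌ Pb^2+ + 2 Br^-
Ksp = [Pb^2+][Br^-]^2
Let s = moles of PbBr2 that dissolve per litre. [Pb^2+] = 0.21 + s ≈ 0.21, [Br^-] = 2s (Ksp is small, so little additional dissolves).
Ksp ≈ 0.21 × (2s)^2
s = 2.4 x 10^-3 M
Check: s = 2.4 × 10^-3 ≪ 0.21, so the approximation is valid.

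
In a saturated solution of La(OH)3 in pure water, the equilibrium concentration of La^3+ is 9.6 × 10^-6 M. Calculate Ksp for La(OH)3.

La(OH)3(s) <=> La^3+ + 3 OH^-
Stoichiometry gives [OH^-] = (3/1)[La^3+] = 2.88 x 10^-5 M.
Ksp = [La^3+][OH^-]^3
Ksp = 9.6 × 10^-6 × (2.88 × 10^-5)^3 = 2.3 × 10^-19

2.3 x 10^-19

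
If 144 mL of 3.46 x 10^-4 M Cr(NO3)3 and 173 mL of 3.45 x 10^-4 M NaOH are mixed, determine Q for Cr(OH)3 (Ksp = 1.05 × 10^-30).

Total volume = 144 + 173 = 317 mL.
[Cr^3+] = 3.46 × 10^-4 × (144/317) = 1.572 x 10^-4 M
[OH^-] = 3.45 × 10^-4 × (173/317) = 1.883 x 10^-4 M
Cr(OH)3(s) ⇌ Cr^3+(aq) + 3 OH^-(aq), so Q = [Cr^3+][OH^-]^3
Q = (1.572 x 10^-4)(1.883 × 10^-4)^3 = 1.05 × 10^-15
Q > Ksp, so Cr(OH)3 will precipitate.

1.05 x 10^-15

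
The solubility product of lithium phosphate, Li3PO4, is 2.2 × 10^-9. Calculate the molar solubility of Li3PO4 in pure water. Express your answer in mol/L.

Li3PO4(s) <=> 3 Li^+(aq) + PO4^3-(aq)
Ksp = [Li^+]^3[PO4^3-]
With molar solubility s: [Li^+] = 3s, [PO4^3-] = s.
Ksp = (3s)^3s = 27s^4
Solving, s = (2.2 × 10^-9/27)^(1/4) = 3.0 × 10^-3 M

s = 3.0 x 10^-3 M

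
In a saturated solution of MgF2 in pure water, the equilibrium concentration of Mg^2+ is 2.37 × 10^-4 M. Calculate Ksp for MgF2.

Ksp ≈ 5.32 x 10^-11

MgF2(s) <=> Mg^2+ + 2 F^-
Stoichiometry gives [F^-] = (2/1)[Mg^2+] = 4.740 × 10^-4 M.
Ksp = [Mg^2+][F^-]^2
Ksp = 2.37 x 10^-4 × (4.740 × 10^-4)^2 = 5.32 × 10^-11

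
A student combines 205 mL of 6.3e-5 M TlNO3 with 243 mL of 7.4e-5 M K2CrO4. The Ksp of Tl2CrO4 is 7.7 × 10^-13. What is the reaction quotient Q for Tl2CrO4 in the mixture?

3.3e-14

Total volume = 205 + 243 = 448 mL.
[Tl^+] = 6.3 × 10^-5 × (205/448) = 2.88 × 10^-5 M
[CrO4^2-] = 7.4 x 10^-5 × (243/448) = 4.01 × 10^-5 M
Tl2CrO4(s) ⇌ 2 Tl^+(aq) + CrO4^2-(aq), so Q = [Tl^+]^2[CrO4^2-]
Q = (2.88 × 10^-5)^2(4.01 × 10^-5) = 3.3 × 10^-14
Q < Ksp, so no precipitate of Tl2CrO4 forms.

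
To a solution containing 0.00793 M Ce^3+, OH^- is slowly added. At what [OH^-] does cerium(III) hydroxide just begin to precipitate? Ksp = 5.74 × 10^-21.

[OH^-] ≈ 8.98 x 10^-7 M

Ce(OH)3(s) ⇌ Ce^3+ + 3 OH^-
Ksp = [Ce^3+][OH^-]^3
Precipitation begins when Q = Ksp. With [Ce^3+] = 0.00793 M:
5.74 × 10^-21 = (0.00793) × [OH^-]^3
[OH^-] = (5.74 × 10^-21 / 7.93 x 10^-3)^(1/3) = 8.98 x 10^-7 M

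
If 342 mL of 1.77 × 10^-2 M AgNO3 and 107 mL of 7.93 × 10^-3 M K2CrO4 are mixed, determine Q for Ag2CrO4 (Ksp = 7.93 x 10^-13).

Total volume = 342 + 107 = 449 mL.
[Ag^+] = 1.77 x 10^-2 × (342/449) = 1.348 x 10^-2 M
[CrO4^2-] = 7.93 x 10^-3 × (107/449) = 1.890 × 10^-3 M
Ag2CrO4(s) ⇌ 2 Ag^+ + CrO4^2-, so Q = [Ag^+]^2[CrO4^2-]
Q = (1.348 × 10^-2)^2(1.890 x 10^-3) = 3.43 x 10^-7
Q > Ksp, so Ag2CrO4 will precipitate.

Q = 3.43 × 10^-7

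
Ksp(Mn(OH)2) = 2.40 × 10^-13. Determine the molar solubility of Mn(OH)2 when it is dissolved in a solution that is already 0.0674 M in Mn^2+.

Mn(OH)2(s) ⇌ Mn^2+ + 2 OH^-
Ksp = [Mn^2+][OH^-]^2
If s mol/L dissolves here, [Mn^2+] = 0.0674 + s ≈ 0.0674, [OH^-] = 2s (common-ion effect: Mn^2+ is already 0.0674 M).
Ksp ≈ 0.0674 × (2s)^2
s = 9.44 × 10^-7 M
Check: s = 9.4 × 10^-7 ≪ 0.0674, so the approximation is valid.

s = 9.44 x 10^-7 M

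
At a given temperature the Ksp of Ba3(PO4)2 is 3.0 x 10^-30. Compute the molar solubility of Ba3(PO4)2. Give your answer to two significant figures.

s ≈ 4.9e-7 M

Ba3(PO4)2(s) <=> 3 Ba^2+(aq) + 2 PO4^3-(aq)
Ksp = [Ba^2+]^3[PO4^3-]^2
If s mol/L of Ba3(PO4)2 dissolves, [Ba^2+] = 3s and [PO4^3-] = 2s.
Ksp = (3s)^3(2s)^2 = 108s^5
Solving, s = (3.0 x 10^-30/108)^(1/5) = 4.9 × 10^-7 M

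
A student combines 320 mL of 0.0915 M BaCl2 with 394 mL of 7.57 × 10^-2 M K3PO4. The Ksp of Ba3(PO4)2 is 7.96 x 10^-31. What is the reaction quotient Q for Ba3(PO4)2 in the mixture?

Q = 1.20 × 10^-7

Total volume = 320 + 394 = 714 mL.
[Ba^2+] = 9.15 × 10^-2 × (320/714) = 4.101 × 10^-2 M
[PO4^3-] = 7.57 x 10^-2 × (394/714) = 4.177 x 10^-2 M
Ba3(PO4)2(s) <=> 3 Ba^2+ + 2 PO4^3-, so Q = [Ba^2+]^3[PO4^3-]^2
Q = (4.101 × 10^-2)^3(4.177 × 10^-2)^2 = 1.20 x 10^-7
Q > Ksp, so Ba3(PO4)2 will precipitate.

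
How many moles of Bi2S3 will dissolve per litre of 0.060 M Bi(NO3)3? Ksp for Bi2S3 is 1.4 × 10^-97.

s = 1.1 x 10^-32 M

Bi2S3(s) <=> 2 Bi^3+ + 3 S^2-
Ksp = [Bi^3+]^2[S^2-]^3
Let s = moles of Bi2S3 that dissolve per litre. [Bi^3+] = 0.060 + 2s ≈ 0.060, [S^2-] = 3s (since Bi^3+ from Bi(NO3)3 dominates).
Ksp ≈ (0.060)^2 × (3s)^3
s = 1.1 × 10^-32 M
Check: 2s = 2.3 × 10^-32 ≪ 0.060, so the approximation is valid.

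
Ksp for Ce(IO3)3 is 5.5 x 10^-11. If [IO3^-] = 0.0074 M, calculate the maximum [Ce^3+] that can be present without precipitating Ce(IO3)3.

Ce(IO3)3(s) <=> Ce^3+ + 3 IO3^-
Ksp = [Ce^3+][IO3^-]^3
Precipitation begins when Q = Ksp. With [IO3^-] = 0.0074 M:
5.5 x 10^-11 = (0.0074)^3 × [Ce^3+]
[Ce^3+] = (5.5 x 10^-11 / 4.05 × 10^-7) = 1.4 × 10^-4 M

1.4 × 10^-4 M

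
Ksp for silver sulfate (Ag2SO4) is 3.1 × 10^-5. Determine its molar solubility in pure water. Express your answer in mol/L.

0.020 M

Ag2SO4(s) ⇌ 2 Ag^+ + SO4^2-
Ksp = [Ag^+]^2[SO4^2-]
For each mole of Ag2SO4 that dissolves: [Ag^+] = 2s, [SO4^2-] = s.
So Ksp = (2s)^2 × s = 4s^3
s = (3.1 × 10^-5 / 4)^(1/3) = 2.0 × 10^-2 M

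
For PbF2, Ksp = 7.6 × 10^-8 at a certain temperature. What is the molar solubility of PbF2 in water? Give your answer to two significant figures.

s ≈ 2.7 x 10^-3 M

PbF2(s) ⇌ Pb^2+(aq) + 2 F^-(aq)
Ksp = [Pb^2+][F^-]^2
Let s = molar solubility. Then [Pb^2+] = s and [F^-] = 2s.
Substituting: Ksp = s(2s)^2 = 4s^3
Solving, s = (7.6 × 10^-8/4)^(1/3) = 2.7 x 10^-3 M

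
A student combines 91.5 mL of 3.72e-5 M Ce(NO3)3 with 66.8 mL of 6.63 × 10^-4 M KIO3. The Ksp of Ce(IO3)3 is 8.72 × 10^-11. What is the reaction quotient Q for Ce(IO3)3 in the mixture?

Q ≈ 4.71 × 10^-16

Total volume = 91.5 + 66.8 = 158.3 mL.
[Ce^3+] = 3.72 x 10^-5 × (91.5/158.3) = 2.150 × 10^-5 M
[IO3^-] = 6.63 x 10^-4 × (66.8/158.3) = 2.798 x 10^-4 M
Ce(IO3)3(s) ⇌ Ce^3+(aq) + 3 IO3^-(aq), so Q = [Ce^3+][IO3^-]^3
Q = (2.150 × 10^-5)(2.798 × 10^-4)^3 = 4.71 × 10^-16
Q < Ksp, so no precipitate of Ce(IO3)3 forms.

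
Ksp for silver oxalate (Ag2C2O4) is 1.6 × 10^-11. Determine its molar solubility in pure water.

s = 1.6 × 10^-4 M

Ag2C2O4(s) ⇌ 2 Ag^+(aq) + C2O4^2-(aq)
Ksp = [Ag^+]^2[C2O4^2-]
For each mole of Ag2C2O4 that dissolves: [Ag^+] = 2s, [C2O4^2-] = s.
Ksp = (2s)^2s = 4s^3
s^3 = 1.6 × 10^-11 / 4, so s = 1.6 x 10^-4 M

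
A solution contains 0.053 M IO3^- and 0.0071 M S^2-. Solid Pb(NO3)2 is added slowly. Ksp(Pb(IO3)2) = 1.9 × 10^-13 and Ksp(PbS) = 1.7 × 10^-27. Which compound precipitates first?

PbS

Each salt begins to precipitate when Q = Ksp, i.e. when [Pb^2+] reaches its threshold.
For Pb(IO3)2: 1.9 × 10^-13 = (0.053)^2 × [Pb^2+]  ⇒  [Pb^2+] = 6.8 × 10^-11 M.
For PbS: 1.7 × 10^-27 = 0.0071 × [Pb^2+]  ⇒  [Pb^2+] = 2.4 x 10^-25 M.
The salt with the lower threshold [Pb^2+] precipitates first: PbS.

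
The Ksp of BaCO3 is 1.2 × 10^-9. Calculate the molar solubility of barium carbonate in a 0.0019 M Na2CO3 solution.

6.3e-7 M

BaCO3(s) ⇌ Ba^2+ + CO3^2-
Ksp = [Ba^2+][CO3^2-]
Let s = moles of BaCO3 that dissolve per litre. [Ba^2+] = s, [CO3^2-] = 0.0019 + s ≈ 0.0019 (Ksp is small, so little additional dissolves).
Ksp ≈ s × 0.0019
s = 6.3 x 10^-7 M
Check: s = 6.3 × 10^-7 ≪ 0.0019, so the approximation is valid.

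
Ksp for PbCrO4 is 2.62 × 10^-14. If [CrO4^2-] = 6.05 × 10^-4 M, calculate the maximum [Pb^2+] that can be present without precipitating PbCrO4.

PbCrO4(s) <=> Pb^2+(aq) + CrO4^2-(aq)
Ksp = [Pb^2+][CrO4^2-]
Precipitation begins when Q = Ksp. With [CrO4^2-] = 6.05 × 10^-4 M:
2.62 × 10^-14 = (6.05 × 10^-4) × [Pb^2+]
[Pb^2+] = (2.62 × 10^-14 / 6.05 × 10^-4) = 4.33 x 10^-11 M

[Pb^2+] = 4.33 x 10^-11 M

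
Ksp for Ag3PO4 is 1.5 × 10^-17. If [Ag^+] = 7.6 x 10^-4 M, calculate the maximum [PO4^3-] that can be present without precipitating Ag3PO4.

[PO4^3-] = 3.4 × 10^-8 M

Ag3PO4(s) ⇌ 3 Ag^+ + PO4^3-
Ksp = [Ag^+]^3[PO4^3-]
Precipitation begins when Q = Ksp. With [Ag^+] = 7.6 x 10^-4 M:
1.5 × 10^-17 = (7.6 x 10^-4)^3 × [PO4^3-]
[PO4^3-] = (1.5 × 10^-17 / 4.39 × 10^-10) = 3.4 × 10^-8 M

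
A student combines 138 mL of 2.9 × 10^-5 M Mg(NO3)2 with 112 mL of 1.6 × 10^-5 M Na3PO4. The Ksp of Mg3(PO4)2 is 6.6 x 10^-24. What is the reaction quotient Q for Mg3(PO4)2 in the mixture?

Q = 2.1 × 10^-25

Total volume = 138 + 112 = 250 mL.
[Mg^2+] = 2.9 × 10^-5 × (138/250) = 1.60 × 10^-5 M
[PO4^3-] = 1.6 × 10^-5 × (112/250) = 7.17 × 10^-6 M
Mg3(PO4)2(s) <=> 3 Mg^2+(aq) + 2 PO4^3-(aq), so Q = [Mg^2+]^3[PO4^3-]^2
Q = (1.60 × 10^-5)^3(7.17 x 10^-6)^2 = 2.1 × 10^-25
Q < Ksp, so no precipitate of Mg3(PO4)2 forms.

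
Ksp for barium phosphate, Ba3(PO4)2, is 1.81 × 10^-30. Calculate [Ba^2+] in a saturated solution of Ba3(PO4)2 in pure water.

[Ba^2+] ≈ 1.32e-6 M

Ba3(PO4)2(s) ⇌ 3 Ba^2+(aq) + 2 PO4^3-(aq)
Ksp = [Ba^2+]^3[PO4^3-]^2
With molar solubility s: [Ba^2+] = 3s, [PO4^3-] = 2s.
Substituting: Ksp = (3s)^3(2s)^2 = 108s^5
s = (1.81 × 10^-30 / 108)^(1/5) = 4.414 × 10^-7 M
[Ba^2+] = 3s = 1.32 × 10^-6 M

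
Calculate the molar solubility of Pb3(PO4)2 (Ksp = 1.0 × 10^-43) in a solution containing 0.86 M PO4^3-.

Pb3(PO4)2(s) ⇌ 3 Pb^2+ + 2 PO4^3-
Ksp = [Pb^2+]^3[PO4^3-]^2
Let s be the molar solubility in this solution. [Pb^2+] = 3s, [PO4^3-] = 0.86 + 2s ≈ 0.86 (since the PO4^3- already present dominates).
Ksp ≈ (3s)^3 × (0.86)^2
s = 1.7 x 10^-15 M
Check: 2s = 3.4 x 10^-15 ≪ 0.86, so the approximation is valid.

1.7 × 10^-15 M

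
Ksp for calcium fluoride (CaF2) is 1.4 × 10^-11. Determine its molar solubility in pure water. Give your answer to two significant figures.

CaF2(s) <=> Ca^2+(aq) + 2 F^-(aq)
Ksp = [Ca^2+][F^-]^2
For each mole of CaF2 that dissolves: [Ca^2+] = s, [F^-] = 2s.
Ksp = s(2s)^2 = 4s^3
s^3 = 1.4 × 10^-11 / 4, so s = 1.5 × 10^-4 M

1.5 × 10^-4 M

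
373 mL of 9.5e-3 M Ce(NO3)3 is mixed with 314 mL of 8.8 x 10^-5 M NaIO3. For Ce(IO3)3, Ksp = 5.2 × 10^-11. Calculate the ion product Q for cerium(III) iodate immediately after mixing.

Total volume = 373 + 314 = 687 mL.
[Ce^3+] = 9.5 × 10^-3 × (373/687) = 5.16 x 10^-3 M
[IO3^-] = 8.8 × 10^-5 × (314/687) = 4.02 × 10^-5 M
Ce(IO3)3(s) <=> Ce^3+ + 3 IO3^-, so Q = [Ce^3+][IO3^-]^3
Q = (5.16 × 10^-3)(4.02 x 10^-5)^3 = 3.4 × 10^-16
Q < Ksp, so no precipitate of Ce(IO3)3 forms.

Q ≈ 3.4 × 10^-16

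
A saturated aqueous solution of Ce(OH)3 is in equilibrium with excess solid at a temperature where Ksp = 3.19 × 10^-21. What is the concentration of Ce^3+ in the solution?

Ce(OH)3(s) ⇌ Ce^3+(aq) + 3 OH^-(aq)
Ksp = [Ce^3+][OH^-]^3
For each mole of Ce(OH)3 that dissolves: [Ce^3+] = s, [OH^-] = 3s.
Substituting: Ksp = s(3s)^3 = 27s^4
s = (3.19 × 10^-21 / 27)^(1/4) = 3.297 × 10^-6 M
[Ce^3+] = s = 3.30 × 10^-6 M

3.30 x 10^-6 M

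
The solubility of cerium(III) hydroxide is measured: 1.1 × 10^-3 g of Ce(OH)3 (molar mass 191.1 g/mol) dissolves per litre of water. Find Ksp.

3.0 x 10^-20

Molar solubility s = (1.1 × 10^-3 g/L) / (191.1 g/mol) = 5.76 x 10^-6 M.
Ce(OH)3(s) <=> Ce^3+(aq) + 3 OH^-(aq)
With molar solubility s: [Ce^3+] = s, [OH^-] = 3s.
Ksp = [Ce^3+][OH^-]^3
Ksp = s(3s)^3 = 27s^4
With s = 5.76 × 10^-6: Ksp = 3.0 × 10^-20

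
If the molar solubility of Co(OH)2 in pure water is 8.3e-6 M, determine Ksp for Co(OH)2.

Co(OH)2(s) ⇌ Co^2+(aq) + 2 OH^-(aq)
Let s = molar solubility. Then [Co^2+] = s and [OH^-] = 2s.
Ksp = [Co^2+][OH^-]^2
Substituting: Ksp = s(2s)^2 = 4s^3
Ksp = 4 × (8.3 × 10^-6)^3 = 2.3 × 10^-15

Ksp = 2.3e-15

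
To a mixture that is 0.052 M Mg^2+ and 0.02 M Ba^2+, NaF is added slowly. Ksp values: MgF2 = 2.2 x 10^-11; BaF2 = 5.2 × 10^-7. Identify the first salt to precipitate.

MgF2

Each salt begins to precipitate when Q = Ksp, i.e. when [F^-] reaches its threshold.
For MgF2: 2.2 x 10^-11 = 0.052 × [F^-]^2  ⇒  [F^-] = 2.1 × 10^-5 M.
For BaF2: 5.2 × 10^-7 = 0.02 × [F^-]^2  ⇒  [F^-] = 5.1 × 10^-3 M.
The salt with the lower threshold [F^-] precipitates first: MgF2.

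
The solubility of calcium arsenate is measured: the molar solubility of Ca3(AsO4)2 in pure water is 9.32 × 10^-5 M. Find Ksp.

7.59 x 10^-19

Ca3(AsO4)2(s) ⇌ 3 Ca^2+ + 2 AsO4^3-
Let s = molar solubility. Then [Ca^2+] = 3s and [AsO4^3-] = 2s.
Ksp = [Ca^2+]^3[AsO4^3-]^2
Ksp = (3s)^3(2s)^2 = 108s^5
Ksp = 108 × (9.32 × 10^-5)^5 = 7.59 × 10^-19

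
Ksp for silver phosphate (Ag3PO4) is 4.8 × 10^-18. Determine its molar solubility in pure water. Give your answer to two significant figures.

Ag3PO4(s) ⇌ 3 Ag^+ + PO4^3-
Ksp = [Ag^+]^3[PO4^3-]
If s mol/L of Ag3PO4 dissolves, [Ag^+] = 3s and [PO4^3-] = s.
So Ksp = (3s)^3 × s = 27s^4
s = (4.8 × 10^-18 / 27)^(1/4) = 2.1 x 10^-5 M

2.1 x 10^-5 M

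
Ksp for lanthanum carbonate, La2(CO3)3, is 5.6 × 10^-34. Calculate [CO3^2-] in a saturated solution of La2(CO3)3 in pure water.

[CO3^2-] = 2.6 × 10^-7 M

La2(CO3)3(s) ⇌ 2 La^3+(aq) + 3 CO3^2-(aq)
Ksp = [La^3+]^2[CO3^2-]^3
Let s = molar solubility. Then [La^3+] = 2s and [CO3^2-] = 3s.
So Ksp = (2s)^2 × (3s)^3 = 108s^5
Solving, s = (5.6 × 10^-34/108)^(1/5) = 8.77 × 10^-8 M
[CO3^2-] = 3s = 2.6 x 10^-7 M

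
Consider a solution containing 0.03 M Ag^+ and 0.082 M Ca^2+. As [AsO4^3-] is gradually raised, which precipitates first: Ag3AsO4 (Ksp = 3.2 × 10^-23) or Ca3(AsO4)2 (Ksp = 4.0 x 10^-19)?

Ag3AsO4

Each salt begins to precipitate when Q = Ksp, i.e. when [AsO4^3-] reaches its threshold.
For Ag3AsO4: 3.2 × 10^-23 = (0.03)^3 × [AsO4^3-]  ⇒  [AsO4^3-] = 1.2 × 10^-18 M.
For Ca3(AsO4)2: 4.0 x 10^-19 = (0.082)^3 × [AsO4^3-]^2  ⇒  [AsO4^3-] = 2.7 × 10^-8 M.
The salt with the lower threshold [AsO4^3-] precipitates first: Ag3AsO4.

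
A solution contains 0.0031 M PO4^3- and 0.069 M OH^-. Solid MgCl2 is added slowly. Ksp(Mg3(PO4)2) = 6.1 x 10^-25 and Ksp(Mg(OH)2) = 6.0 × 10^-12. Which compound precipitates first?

Each salt begins to precipitate when Q = Ksp, i.e. when [Mg^2+] reaches its threshold.
For Mg3(PO4)2: 6.1 x 10^-25 = (0.0031)^2 × [Mg^2+]^3  ⇒  [Mg^2+] = 4.0 × 10^-7 M.
For Mg(OH)2: 6.0 × 10^-12 = (0.069)^2 × [Mg^2+]  ⇒  [Mg^2+] = 1.3 × 10^-9 M.
The salt with the lower threshold [Mg^2+] precipitates first: Mg(OH)2.

Mg(OH)2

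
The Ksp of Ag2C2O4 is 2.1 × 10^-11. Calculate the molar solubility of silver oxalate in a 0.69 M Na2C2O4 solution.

Ag2C2O4(s) ⇌ 2 Ag^+(aq) + C2O4^2-(aq)
Ksp = [Ag^+]^2[C2O4^2-]
If s mol/L dissolves here, [Ag^+] = 2s, [C2O4^2-] = 0.69 + s ≈ 0.69 (since C2O4^2- from Na2C2O4 dominates).
Ksp ≈ (2s)^2 × 0.69
s = 2.8 × 10^-6 M
Check: s = 2.8 x 10^-6 ≪ 0.69, so the approximation is valid.

s ≈ 2.8 × 10^-6 M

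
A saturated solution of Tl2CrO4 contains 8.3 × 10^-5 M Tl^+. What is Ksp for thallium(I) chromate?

Tl2CrO4(s) ⇌ 2 Tl^+(aq) + CrO4^2-(aq)
Stoichiometry gives [CrO4^2-] = (1/2)[Tl^+] = 4.15 x 10^-5 M.
Ksp = [Tl^+]^2[CrO4^2-]
Ksp = (8.3 x 10^-5)^2 × 4.15 × 10^-5 = 2.9 × 10^-13

Ksp = 2.9e-13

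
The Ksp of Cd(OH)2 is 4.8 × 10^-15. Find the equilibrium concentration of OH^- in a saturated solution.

Cd(OH)2(s) ⇌ Cd^2+(aq) + 2 OH^-(aq)
Ksp = [Cd^2+][OH^-]^2
With molar solubility s: [Cd^2+] = s, [OH^-] = 2s.
Substituting: Ksp = s(2s)^2 = 4s^3
s^3 = 4.8 × 10^-15 / 4, so s = 1.06 × 10^-5 M
[OH^-] = 2s = 2.1 x 10^-5 M

2.1e-5 M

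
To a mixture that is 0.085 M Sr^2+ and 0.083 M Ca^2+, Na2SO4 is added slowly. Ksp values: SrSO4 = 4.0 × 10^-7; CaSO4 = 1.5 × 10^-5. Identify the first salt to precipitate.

SrSO4

Precipitation of each salt starts when its ion product equals its Ksp.
For SrSO4: 4.0 × 10^-7 = 0.085 × [SO4^2-]  ⇒  [SO4^2-] = 4.7 × 10^-6 M.
For CaSO4: 1.5 × 10^-5 = 0.083 × [SO4^2-]  ⇒  [SO4^2-] = 1.8 × 10^-4 M.
The salt with the lower threshold [SO4^2-] precipitates first: SrSO4.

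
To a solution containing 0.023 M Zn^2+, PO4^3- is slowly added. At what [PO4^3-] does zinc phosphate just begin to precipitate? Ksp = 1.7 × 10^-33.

Zn3(PO4)2(s) ⇌ 3 Zn^2+ + 2 PO4^3-
Ksp = [Zn^2+]^3[PO4^3-]^2
Precipitation begins when Q = Ksp. With [Zn^2+] = 0.023 M:
1.7 × 10^-33 = (0.023)^3 × [PO4^3-]^2
[PO4^3-] = (1.7 × 10^-33 / 1.22 x 10^-5)^(1/2) = 1.2 × 10^-14 M

1.2 x 10^-14 M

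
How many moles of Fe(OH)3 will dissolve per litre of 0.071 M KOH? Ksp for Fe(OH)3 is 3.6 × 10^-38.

Fe(OH)3(s) ⇌ Fe^3+(aq) + 3 OH^-(aq)
Ksp = [Fe^3+][OH^-]^3
If s mol/L dissolves here, [Fe^3+] = s, [OH^-] = 0.071 + 3s ≈ 0.071 (Ksp is small, so little additional dissolves).
Ksp ≈ s × (0.071)^3
s = 1.0 × 10^-34 M
Check: 3s = 3.0 x 10^-34 ≪ 0.071, so the approximation is valid.

s ≈ 1.0 × 10^-34 M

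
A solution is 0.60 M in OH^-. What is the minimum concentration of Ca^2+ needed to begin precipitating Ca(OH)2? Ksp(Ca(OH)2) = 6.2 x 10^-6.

[Ca^2+] ≈ 1.7e-5 M

Ca(OH)2(s) ⇌ Ca^2+ + 2 OH^-
Ksp = [Ca^2+][OH^-]^2
Precipitation begins when Q = Ksp. With [OH^-] = 0.60 M:
6.2 x 10^-6 = (0.60)^2 × [Ca^2+]
[Ca^2+] = (6.2 x 10^-6 / 3.60 × 10^-1) = 1.7 × 10^-5 M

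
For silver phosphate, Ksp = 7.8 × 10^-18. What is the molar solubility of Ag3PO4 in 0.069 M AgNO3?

2.4 x 10^-14 M

Ag3PO4(s) ⇌ 3 Ag^+ + PO4^3-
Ksp = [Ag^+]^3[PO4^3-]
Let s be the molar solubility in this solution. [Ag^+] = 0.069 + 3s ≈ 0.069, [PO4^3-] = s (common-ion effect: Ag^+ is already 0.069 M).
Ksp ≈ (0.069)^3 × s
s = 2.4 × 10^-14 M
Check: 3s = 7.1 × 10^-14 ≪ 0.069, so the approximation is valid.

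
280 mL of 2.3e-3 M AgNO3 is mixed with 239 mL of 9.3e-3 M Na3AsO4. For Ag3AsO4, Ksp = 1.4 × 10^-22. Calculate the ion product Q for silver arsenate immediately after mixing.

Q ≈ 8.2 x 10^-12

Total volume = 280 + 239 = 519 mL.
[Ag^+] = 2.3 × 10^-3 × (280/519) = 1.24 x 10^-3 M
[AsO4^3-] = 9.3 × 10^-3 × (239/519) = 4.28 × 10^-3 M
Ag3AsO4(s) ⇌ 3 Ag^+ + AsO4^3-, so Q = [Ag^+]^3[AsO4^3-]
Q = (1.24 × 10^-3)^3(4.28 × 10^-3) = 8.2 x 10^-12
Q > Ksp, so Ag3AsO4 will precipitate.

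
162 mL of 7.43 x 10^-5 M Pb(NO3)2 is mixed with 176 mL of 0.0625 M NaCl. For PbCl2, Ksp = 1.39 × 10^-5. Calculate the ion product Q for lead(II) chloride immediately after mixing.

Total volume = 162 + 176 = 338 mL.
[Pb^2+] = 7.43 × 10^-5 × (162/338) = 3.561 x 10^-5 M
[Cl^-] = 6.25 × 10^-2 × (176/338) = 3.254 × 10^-2 M
PbCl2(s) ⇌ Pb^2+(aq) + 2 Cl^-(aq), so Q = [Pb^2+][Cl^-]^2
Q = (3.561 × 10^-5)(3.254 × 10^-2)^2 = 3.77 x 10^-8
Q < Ksp, so no precipitate of PbCl2 forms.

3.77 × 10^-8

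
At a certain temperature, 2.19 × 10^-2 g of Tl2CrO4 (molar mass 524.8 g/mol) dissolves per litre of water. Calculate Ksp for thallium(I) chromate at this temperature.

2.91 × 10^-13

Molar solubility s = (2.19 x 10^-2 g/L) / (524.8 g/mol) = 4.173 × 10^-5 M.
Tl2CrO4(s) <=> 2 Tl^+(aq) + CrO4^2-(aq)
With molar solubility s: [Tl^+] = 2s, [CrO4^2-] = s.
Ksp = [Tl^+]^2[CrO4^2-]
Substituting: Ksp = (2s)^2s = 4s^3
With s = 4.173 × 10^-5: Ksp = 2.91 x 10^-13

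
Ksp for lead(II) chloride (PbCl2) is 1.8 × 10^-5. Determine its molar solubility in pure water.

PbCl2(s) <=> Pb^2+ + 2 Cl^-
Ksp = [Pb^2+][Cl^-]^2
With molar solubility s: [Pb^2+] = s, [Cl^-] = 2s.
Substituting: Ksp = s(2s)^2 = 4s^3
s = (1.8 × 10^-5 / 4)^(1/3) = 1.7 × 10^-2 M

s = 1.7e-2 M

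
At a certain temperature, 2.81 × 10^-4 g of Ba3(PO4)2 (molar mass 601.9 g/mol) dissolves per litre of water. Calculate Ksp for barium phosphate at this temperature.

Ksp ≈ 2.40 × 10^-30

Molar solubility s = (2.81 × 10^-4 g/L) / (601.9 g/mol) = 4.669 x 10^-7 M.
Ba3(PO4)2(s) ⇌ 3 Ba^2+ + 2 PO4^3-
Let s = molar solubility. Then [Ba^2+] = 3s and [PO4^3-] = 2s.
Ksp = [Ba^2+]^3[PO4^3-]^2
So Ksp = (3s)^3 × (2s)^2 = 108s^5
With s = 4.669 x 10^-7: Ksp = 2.40 x 10^-30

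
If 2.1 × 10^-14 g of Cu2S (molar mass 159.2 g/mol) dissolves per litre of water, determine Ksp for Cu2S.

Molar solubility s = (2.1 x 10^-14 g/L) / (159.2 g/mol) = 1.32 x 10^-16 M.
Cu2S(s) <=> 2 Cu^+ + S^2-
For each mole of Cu2S that dissolves: [Cu^+] = 2s, [S^2-] = s.
Ksp = [Cu^+]^2[S^2-]
So Ksp = (2s)^2 × s = 4s^3
With s = 1.32 x 10^-16: Ksp = 9.2 × 10^-48

9.2 × 10^-48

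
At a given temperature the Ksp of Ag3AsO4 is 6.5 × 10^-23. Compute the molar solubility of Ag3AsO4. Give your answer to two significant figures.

1.2e-6 M

Ag3AsO4(s) ⇌ 3 Ag^+ + AsO4^3-
Ksp = [Ag^+]^3[AsO4^3-]
Let s = molar solubility. Then [Ag^+] = 3s and [AsO4^3-] = s.
So Ksp = (3s)^3 × s = 27s^4
s^4 = 6.5 × 10^-23 / 27, so s = 1.2 × 10^-6 M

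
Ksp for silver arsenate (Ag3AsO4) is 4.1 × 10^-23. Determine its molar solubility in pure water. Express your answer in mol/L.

1.1 × 10^-6 M

Ag3AsO4(s) ⇌ 3 Ag^+ + AsO4^3-
Ksp = [Ag^+]^3[AsO4^3-]
With molar solubility s: [Ag^+] = 3s, [AsO4^3-] = s.
Ksp = (3s)^3s = 27s^4
s^4 = 4.1 × 10^-23 / 27, so s = 1.1 × 10^-6 M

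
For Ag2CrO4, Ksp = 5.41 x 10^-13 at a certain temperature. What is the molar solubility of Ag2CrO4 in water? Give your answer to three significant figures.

Ag2CrO4(s) <=> 2 Ag^+(aq) + CrO4^2-(aq)
Ksp = [Ag^+]^2[CrO4^2-]
For each mole of Ag2CrO4 that dissolves: [Ag^+] = 2s, [CrO4^2-] = s.
So Ksp = (2s)^2 × s = 4s^3
Solving, s = (5.41 x 10^-13/4)^(1/3) = 5.13 × 10^-5 M

s = 5.13 x 10^-5 M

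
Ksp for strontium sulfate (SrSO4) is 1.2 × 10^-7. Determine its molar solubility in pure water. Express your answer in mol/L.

3.5 x 10^-4 M

SrSO4(s) ⇌ Sr^2+ + SO4^2-
Ksp = [Sr^2+][SO4^2-]
For each mole of SrSO4 that dissolves: [Sr^2+] = s, [SO4^2-] = s.
Ksp = s × s = s^2
s = (1.2 × 10^-7)^(1/2) = 3.5 × 10^-4 M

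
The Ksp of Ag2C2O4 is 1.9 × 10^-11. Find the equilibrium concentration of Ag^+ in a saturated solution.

Ag2C2O4(s) ⇌ 2 Ag^+ + C2O4^2-
Ksp = [Ag^+]^2[C2O4^2-]
For each mole of Ag2C2O4 that dissolves: [Ag^+] = 2s, [C2O4^2-] = s.
Substituting: Ksp = (2s)^2s = 4s^3
s = (1.9 × 10^-11 / 4)^(1/3) = 1.68 × 10^-4 M
[Ag^+] = 2s = 3.4 × 10^-4 M

[Ag^+] ≈ 3.4 × 10^-4 M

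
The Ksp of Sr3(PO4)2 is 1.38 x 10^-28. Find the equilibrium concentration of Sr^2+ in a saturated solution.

Sr3(PO4)2(s) ⇌ 3 Sr^2+(aq) + 2 PO4^3-(aq)
Ksp = [Sr^2+]^3[PO4^3-]^2
Let s = molar solubility. Then [Sr^2+] = 3s and [PO4^3-] = 2s.
Substituting: Ksp = (3s)^3(2s)^2 = 108s^5
s = (1.38 x 10^-28 / 108)^(1/5) = 1.050 × 10^-6 M
[Sr^2+] = 3s = 3.15 × 10^-6 M

[Sr^2+] ≈ 3.15 × 10^-6 M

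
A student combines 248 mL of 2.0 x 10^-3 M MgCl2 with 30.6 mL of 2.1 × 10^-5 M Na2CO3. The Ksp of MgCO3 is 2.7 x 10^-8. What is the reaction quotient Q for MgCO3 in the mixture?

Total volume = 248 + 30.6 = 278.6 mL.
[Mg^2+] = 2.0 × 10^-3 × (248/278.6) = 1.78 × 10^-3 M
[CO3^2-] = 2.1 × 10^-5 × (30.6/278.6) = 2.31 x 10^-6 M
MgCO3(s) <=> Mg^2+(aq) + CO3^2-(aq), so Q = [Mg^2+][CO3^2-]
Q = (1.78 x 10^-3)(2.31 × 10^-6) = 4.1 × 10^-9
Q < Ksp, so no precipitate of MgCO3 forms.

4.1 × 10^-9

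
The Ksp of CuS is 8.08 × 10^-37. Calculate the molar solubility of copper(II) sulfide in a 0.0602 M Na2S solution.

s = 1.34e-35 M

CuS(s) ⇌ Cu^2+ + S^2-
Ksp = [Cu^2+][S^2-]
Let s = moles of CuS that dissolve per litre. [Cu^2+] = s, [S^2-] = 0.0602 + s ≈ 0.0602 (Ksp is small, so little additional dissolves).
Ksp ≈ s × 0.0602
s = 1.34 × 10^-35 M
Check: s = 1.3 × 10^-35 ≪ 0.0602, so the approximation is valid.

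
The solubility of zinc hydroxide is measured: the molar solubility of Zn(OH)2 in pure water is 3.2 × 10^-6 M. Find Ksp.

Zn(OH)2(s) ⇌ Zn^2+(aq) + 2 OH^-(aq)
If s mol/L of Zn(OH)2 dissolves, [Zn^2+] = s and [OH^-] = 2s.
Ksp = [Zn^2+][OH^-]^2
So Ksp = s × (2s)^2 = 4s^3
With s = 3.2 x 10^-6: Ksp = 1.3 × 10^-16

Ksp = 1.3e-16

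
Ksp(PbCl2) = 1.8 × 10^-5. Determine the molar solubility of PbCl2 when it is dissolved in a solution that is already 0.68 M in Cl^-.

s = 3.9 × 10^-5 M

PbCl2(s) ⇌ Pb^2+ + 2 Cl^-
Ksp = [Pb^2+][Cl^-]^2
Let s = moles of PbCl2 that dissolve per litre. [Pb^2+] = s, [Cl^-] = 0.68 + 2s ≈ 0.68 (common-ion effect: Cl^- is already 0.68 M).
Ksp ≈ s × (0.68)^2
s = 3.9 × 10^-5 M
Check: 2s = 7.8 × 10^-5 ≪ 0.68, so the approximation is valid.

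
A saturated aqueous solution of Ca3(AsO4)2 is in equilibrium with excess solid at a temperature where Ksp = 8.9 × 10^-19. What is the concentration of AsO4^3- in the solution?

Ca3(AsO4)2(s) ⇌ 3 Ca^2+ + 2 AsO4^3-
Ksp = [Ca^2+]^3[AsO4^3-]^2
Let s = molar solubility. Then [Ca^2+] = 3s and [AsO4^3-] = 2s.
Substituting: Ksp = (3s)^3(2s)^2 = 108s^5
s = (8.9 × 10^-19 / 108)^(1/5) = 9.62 x 10^-5 M
[AsO4^3-] = 2s = 1.9 × 10^-4 M

[AsO4^3-] = 1.9 × 10^-4 M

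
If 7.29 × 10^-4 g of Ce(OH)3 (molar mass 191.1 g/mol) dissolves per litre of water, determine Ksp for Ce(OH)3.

Ksp ≈ 5.72 × 10^-21

Molar solubility s = (7.29 × 10^-4 g/L) / (191.1 g/mol) = 3.815 × 10^-6 M.
Ce(OH)3(s) <=> Ce^3+ + 3 OH^-
With molar solubility s: [Ce^3+] = s, [OH^-] = 3s.
Ksp = [Ce^3+][OH^-]^3
Substituting: Ksp = s(3s)^3 = 27s^4
Ksp = 27 × (3.815 × 10^-6)^4 = 5.72 × 10^-21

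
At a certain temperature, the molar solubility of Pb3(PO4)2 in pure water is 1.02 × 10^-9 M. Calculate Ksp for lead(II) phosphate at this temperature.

1.19 × 10^-43

Pb3(PO4)2(s) ⇌ 3 Pb^2+(aq) + 2 PO4^3-(aq)
For each mole of Pb3(PO4)2 that dissolves: [Pb^2+] = 3s, [PO4^3-] = 2s.
Ksp = [Pb^2+]^3[PO4^3-]^2
So Ksp = (3s)^3 × (2s)^2 = 108s^5
Ksp = 108 × (1.02 × 10^-9)^5 = 1.19 × 10^-43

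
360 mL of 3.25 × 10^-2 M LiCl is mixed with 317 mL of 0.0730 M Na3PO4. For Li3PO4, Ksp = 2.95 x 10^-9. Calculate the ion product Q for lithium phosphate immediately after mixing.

Q ≈ 1.76 × 10^-7

Total volume = 360 + 317 = 677 mL.
[Li^+] = 3.25 × 10^-2 × (360/677) = 1.728 × 10^-2 M
[PO4^3-] = 7.30 × 10^-2 × (317/677) = 3.418 × 10^-2 M
Li3PO4(s) <=> 3 Li^+ + PO4^3-, so Q = [Li^+]^3[PO4^3-]
Q = (1.728 × 10^-2)^3(3.418 × 10^-2) = 1.76 × 10^-7
Q > Ksp, so Li3PO4 will precipitate.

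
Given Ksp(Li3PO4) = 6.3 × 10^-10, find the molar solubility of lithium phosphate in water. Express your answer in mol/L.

s = 2.2 × 10^-3 M

Li3PO4(s) <=> 3 Li^+ + PO4^3-
Ksp = [Li^+]^3[PO4^3-]
For each mole of Li3PO4 that dissolves: [Li^+] = 3s, [PO4^3-] = s.
Substituting: Ksp = (3s)^3s = 27s^4
Solving, s = (6.3 × 10^-10/27)^(1/4) = 2.2 × 10^-3 M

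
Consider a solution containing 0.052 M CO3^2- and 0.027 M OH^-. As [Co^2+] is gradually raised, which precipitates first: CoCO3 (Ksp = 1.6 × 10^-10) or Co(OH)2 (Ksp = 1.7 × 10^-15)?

Each salt begins to precipitate when Q = Ksp, i.e. when [Co^2+] reaches its threshold.
For CoCO3: 1.6 × 10^-10 = 0.052 × [Co^2+]  ⇒  [Co^2+] = 3.1 x 10^-9 M.
For Co(OH)2: 1.7 × 10^-15 = (0.027)^2 × [Co^2+]  ⇒  [Co^2+] = 2.3 x 10^-12 M.
The salt with the lower threshold [Co^2+] precipitates first: Co(OH)2.

Co(OH)2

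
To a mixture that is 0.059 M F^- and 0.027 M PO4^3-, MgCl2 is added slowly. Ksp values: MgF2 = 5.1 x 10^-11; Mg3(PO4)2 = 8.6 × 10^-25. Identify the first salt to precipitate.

Each salt begins to precipitate when Q = Ksp, i.e. when [Mg^2+] reaches its threshold.
For MgF2: 5.1 x 10^-11 = (0.059)^2 × [Mg^2+]  ⇒  [Mg^2+] = 1.5 × 10^-8 M.
For Mg3(PO4)2: 8.6 × 10^-25 = (0.027)^2 × [Mg^2+]^3  ⇒  [Mg^2+] = 1.1 x 10^-7 M.
The salt with the lower threshold [Mg^2+] precipitates first: MgF2.

MgF2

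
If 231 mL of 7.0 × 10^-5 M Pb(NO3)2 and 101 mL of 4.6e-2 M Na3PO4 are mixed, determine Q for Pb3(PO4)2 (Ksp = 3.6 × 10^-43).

Q = 2.3e-17

Total volume = 231 + 101 = 332 mL.
[Pb^2+] = 7.0 x 10^-5 × (231/332) = 4.87 x 10^-5 M
[PO4^3-] = 4.6 x 10^-2 × (101/332) = 1.40 × 10^-2 M
Pb3(PO4)2(s) ⇌ 3 Pb^2+ + 2 PO4^3-, so Q = [Pb^2+]^3[PO4^3-]^2
Q = (4.87 × 10^-5)^3(1.40 × 10^-2)^2 = 2.3 × 10^-17
Q > Ksp, so Pb3(PO4)2 will precipitate.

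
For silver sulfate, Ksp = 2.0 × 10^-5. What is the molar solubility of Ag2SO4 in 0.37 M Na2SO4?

s ≈ 3.7 × 10^-3 M

Ag2SO4(s) <=> 2 Ag^+(aq) + SO4^2-(aq)
Ksp = [Ag^+]^2[SO4^2-]
Let s be the molar solubility in this solution. [Ag^+] = 2s, [SO4^2-] = 0.37 + s ≈ 0.37 (Ksp is small, so little additional dissolves).
Ksp ≈ (2s)^2 × 0.37
s = 3.7 × 10^-3 M
Check: s = 3.7 x 10^-3 ≪ 0.37, so the approximation is valid.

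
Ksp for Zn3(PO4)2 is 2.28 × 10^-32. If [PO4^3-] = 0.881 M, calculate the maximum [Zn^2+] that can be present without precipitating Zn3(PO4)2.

Zn3(PO4)2(s) ⇌ 3 Zn^2+(aq) + 2 PO4^3-(aq)
Ksp = [Zn^2+]^3[PO4^3-]^2
Precipitation begins when Q = Ksp. With [PO4^3-] = 0.881 M:
2.28 × 10^-32 = (0.881)^2 × [Zn^2+]^3
[Zn^2+] = (2.28 × 10^-32 / 7.762 x 10^-1)^(1/3) = 3.09 × 10^-11 M

[Zn^2+] ≈ 3.09 x 10^-11 M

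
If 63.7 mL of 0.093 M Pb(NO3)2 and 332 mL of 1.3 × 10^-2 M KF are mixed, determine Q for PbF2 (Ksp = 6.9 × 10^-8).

Total volume = 63.7 + 332 = 395.7 mL.
[Pb^2+] = 9.3 × 10^-2 × (63.7/395.7) = 1.50 x 10^-2 M
[F^-] = 1.3 × 10^-2 × (332/395.7) = 1.09 × 10^-2 M
PbF2(s) ⇌ Pb^2+(aq) + 2 F^-(aq), so Q = [Pb^2+][F^-]^2
Q = (1.50 × 10^-2)(1.09 × 10^-2)^2 = 1.8 × 10^-6
Q > Ksp, so PbF2 will precipitate.

Q ≈ 1.8e-6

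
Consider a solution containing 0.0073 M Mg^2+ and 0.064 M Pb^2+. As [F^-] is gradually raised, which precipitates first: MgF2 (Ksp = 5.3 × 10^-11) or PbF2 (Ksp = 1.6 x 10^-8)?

MgF2

Each salt begins to precipitate when Q = Ksp, i.e. when [F^-] reaches its threshold.
For MgF2: 5.3 × 10^-11 = 0.0073 × [F^-]^2  ⇒  [F^-] = 8.5 × 10^-5 M.
For PbF2: 1.6 x 10^-8 = 0.064 × [F^-]^2  ⇒  [F^-] = 5.0 × 10^-4 M.
The salt with the lower threshold [F^-] precipitates first: MgF2.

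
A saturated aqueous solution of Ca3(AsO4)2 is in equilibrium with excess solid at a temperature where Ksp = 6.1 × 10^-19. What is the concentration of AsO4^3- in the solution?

[AsO4^3-] = 1.8e-4 M

Ca3(AsO4)2(s) ⇌ 3 Ca^2+(aq) + 2 AsO4^3-(aq)
Ksp = [Ca^2+]^3[AsO4^3-]^2
With molar solubility s: [Ca^2+] = 3s, [AsO4^3-] = 2s.
Substituting: Ksp = (3s)^3(2s)^2 = 108s^5
s^5 = 6.1 × 10^-19 / 108, so s = 8.92 × 10^-5 M
[AsO4^3-] = 2s = 1.8 × 10^-4 M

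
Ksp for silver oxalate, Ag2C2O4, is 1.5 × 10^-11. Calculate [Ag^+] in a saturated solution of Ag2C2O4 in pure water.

Ag2C2O4(s) ⇌ 2 Ag^+ + C2O4^2-
Ksp = [Ag^+]^2[C2O4^2-]
Let s = molar solubility. Then [Ag^+] = 2s and [C2O4^2-] = s.
So Ksp = (2s)^2 × s = 4s^3
s^3 = 1.5 × 10^-11 / 4, so s = 1.55 × 10^-4 M
[Ag^+] = 2s = 3.1 × 10^-4 M

[Ag^+] ≈ 3.1 x 10^-4 M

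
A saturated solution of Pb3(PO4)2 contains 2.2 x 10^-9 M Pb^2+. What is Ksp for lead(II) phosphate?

Ksp ≈ 2.3 x 10^-44

Pb3(PO4)2(s) ⇌ 3 Pb^2+ + 2 PO4^3-
Stoichiometry gives [PO4^3-] = (2/3)[Pb^2+] = 1.47 x 10^-9 M.
Ksp = [Pb^2+]^3[PO4^3-]^2
Ksp = (2.2 x 10^-9)^3 × (1.47 x 10^-9)^2 = 2.3 × 10^-44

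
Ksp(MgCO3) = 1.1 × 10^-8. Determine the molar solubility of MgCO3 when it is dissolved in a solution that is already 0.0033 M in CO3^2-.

s ≈ 3.3e-6 M

MgCO3(s) <=> Mg^2+ + CO3^2-
Ksp = [Mg^2+][CO3^2-]
If s mol/L dissolves here, [Mg^2+] = s, [CO3^2-] = 0.0033 + s ≈ 0.0033 (Ksp is small, so little additional dissolves).
Ksp ≈ s × 0.0033
s = 3.3 x 10^-6 M
Check: s = 3.3 x 10^-6 ≪ 0.0033, so the approximation is valid.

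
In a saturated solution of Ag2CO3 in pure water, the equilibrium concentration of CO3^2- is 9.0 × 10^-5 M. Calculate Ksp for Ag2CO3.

Ag2CO3(s) ⇌ 2 Ag^+(aq) + CO3^2-(aq)
Stoichiometry gives [Ag^+] = (2/1)[CO3^2-] = 1.80 × 10^-4 M.
Ksp = [Ag^+]^2[CO3^2-]
Ksp = (1.80 × 10^-4)^2 × 9.0 × 10^-5 = 2.9 x 10^-12

Ksp = 2.9 × 10^-12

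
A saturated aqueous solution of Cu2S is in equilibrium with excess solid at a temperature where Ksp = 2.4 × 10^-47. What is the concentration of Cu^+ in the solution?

Cu2S(s) ⇌ 2 Cu^+ + S^2-
Ksp = [Cu^+]^2[S^2-]
Let s = molar solubility. Then [Cu^+] = 2s and [S^2-] = s.
Ksp = (2s)^2s = 4s^3
Solving, s = (2.4 × 10^-47/4)^(1/3) = 1.82 × 10^-16 M
[Cu^+] = 2s = 3.6 x 10^-16 M

3.6e-16 M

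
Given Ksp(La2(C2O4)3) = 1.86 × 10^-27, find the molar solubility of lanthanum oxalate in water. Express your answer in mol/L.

La2(C2O4)3(s) <=> 2 La^3+ + 3 C2O4^2-
Ksp = [La^3+]^2[C2O4^2-]^3
For each mole of La2(C2O4)3 that dissolves: [La^3+] = 2s, [C2O4^2-] = 3s.
Ksp = (2s)^2(3s)^3 = 108s^5
Solving, s = (1.86 × 10^-27/108)^(1/5) = 1.77 × 10^-6 M

1.77 x 10^-6 M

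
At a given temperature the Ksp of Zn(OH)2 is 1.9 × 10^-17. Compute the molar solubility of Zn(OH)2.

1.7 × 10^-6 M

Zn(OH)2(s) ⇌ Zn^2+ + 2 OH^-
Ksp = [Zn^2+][OH^-]^2
With molar solubility s: [Zn^2+] = s, [OH^-] = 2s.
Ksp = s(2s)^2 = 4s^3
s^3 = 1.9 × 10^-17 / 4, so s = 1.7 × 10^-6 M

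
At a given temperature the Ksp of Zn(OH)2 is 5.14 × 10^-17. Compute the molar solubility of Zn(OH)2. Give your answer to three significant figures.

Zn(OH)2(s) <=> Zn^2+ + 2 OH^-
Ksp = [Zn^2+][OH^-]^2
If s mol/L of Zn(OH)2 dissolves, [Zn^2+] = s and [OH^-] = 2s.
Substituting: Ksp = s(2s)^2 = 4s^3
Solving, s = (5.14 × 10^-17/4)^(1/3) = 2.34 × 10^-6 M

s = 2.34e-6 M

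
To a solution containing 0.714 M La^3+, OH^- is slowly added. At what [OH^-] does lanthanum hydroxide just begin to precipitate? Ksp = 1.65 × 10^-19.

La(OH)3(s) ⇌ La^3+ + 3 OH^-
Ksp = [La^3+][OH^-]^3
Precipitation begins when Q = Ksp. With [La^3+] = 0.714 M:
1.65 × 10^-19 = (0.714) × [OH^-]^3
[OH^-] = (1.65 × 10^-19 / 7.14 x 10^-1)^(1/3) = 6.14 × 10^-7 M

[OH^-] = 6.14 × 10^-7 M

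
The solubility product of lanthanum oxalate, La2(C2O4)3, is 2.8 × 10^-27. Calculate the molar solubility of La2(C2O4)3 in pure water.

La2(C2O4)3(s) ⇌ 2 La^3+ + 3 C2O4^2-
Ksp = [La^3+]^2[C2O4^2-]^3
If s mol/L of La2(C2O4)3 dissolves, [La^3+] = 2s and [C2O4^2-] = 3s.
So Ksp = (2s)^2 × (3s)^3 = 108s^5
s = (2.8 × 10^-27 / 108)^(1/5) = 1.9 × 10^-6 M

s ≈ 1.9 × 10^-6 M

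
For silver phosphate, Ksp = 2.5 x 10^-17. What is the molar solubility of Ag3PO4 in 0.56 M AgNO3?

Ag3PO4(s) ⇌ 3 Ag^+ + PO4^3-
Ksp = [Ag^+]^3[PO4^3-]
Let s = moles of Ag3PO4 that dissolve per litre. [Ag^+] = 0.56 + 3s ≈ 0.56, [PO4^3-] = s (common-ion effect: Ag^+ is already 0.56 M).
Ksp ≈ (0.56)^3 × s
s = 1.4 × 10^-16 M
Check: 3s = 4.3 × 10^-16 ≪ 0.56, so the approximation is valid.

s = 1.4 × 10^-16 M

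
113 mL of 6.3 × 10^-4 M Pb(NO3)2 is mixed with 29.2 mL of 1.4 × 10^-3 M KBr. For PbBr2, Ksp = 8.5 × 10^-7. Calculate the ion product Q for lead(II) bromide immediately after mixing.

Total volume = 113 + 29.2 = 142.2 mL.
[Pb^2+] = 6.3 x 10^-4 × (113/142.2) = 5.01 × 10^-4 M
[Br^-] = 1.4 x 10^-3 × (29.2/142.2) = 2.87 × 10^-4 M
PbBr2(s) ⇌ Pb^2+(aq) + 2 Br^-(aq), so Q = [Pb^2+][Br^-]^2
Q = (5.01 × 10^-4)(2.87 × 10^-4)^2 = 4.1 × 10^-11
Q < Ksp, so no precipitate of PbBr2 forms.

Q = 4.1 × 10^-11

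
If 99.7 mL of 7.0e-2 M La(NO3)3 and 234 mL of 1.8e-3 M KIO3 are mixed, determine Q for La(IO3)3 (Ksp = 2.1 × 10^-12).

4.2e-11

Total volume = 99.7 + 234 = 333.7 mL.
[La^3+] = 7.0 x 10^-2 × (99.7/333.7) = 2.09 × 10^-2 M
[IO3^-] = 1.8 x 10^-3 × (234/333.7) = 1.26 × 10^-3 M
La(IO3)3(s) <=> La^3+(aq) + 3 IO3^-(aq), so Q = [La^3+][IO3^-]^3
Q = (2.09 × 10^-2)(1.26 x 10^-3)^3 = 4.2 × 10^-11
Q > Ksp, so La(IO3)3 will precipitate.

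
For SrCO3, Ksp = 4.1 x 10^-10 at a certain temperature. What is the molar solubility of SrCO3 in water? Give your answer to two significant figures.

2.0 × 10^-5 M

SrCO3(s) ⇌ Sr^2+(aq) + CO3^2-(aq)
Ksp = [Sr^2+][CO3^2-]
If s mol/L of SrCO3 dissolves, [Sr^2+] = s and [CO3^2-] = s.
Ksp = (s)(s) = s^2
s = √(4.1 x 10^-10) = 2.0 × 10^-5 M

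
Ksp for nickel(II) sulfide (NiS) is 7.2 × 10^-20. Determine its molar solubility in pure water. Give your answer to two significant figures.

s = 2.7e-10 M

NiS(s) ⇌ Ni^2+(aq) + S^2-(aq)
Ksp = [Ni^2+][S^2-]
For each mole of NiS that dissolves: [Ni^2+] = s, [S^2-] = s.
Ksp = s^2
s = (7.2 × 10^-20)^(1/2) = 2.7 × 10^-10 M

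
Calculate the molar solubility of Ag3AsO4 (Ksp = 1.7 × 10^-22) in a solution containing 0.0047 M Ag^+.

Ag3AsO4(s) ⇌ 3 Ag^+ + AsO4^3-
Ksp = [Ag^+]^3[AsO4^3-]
Let s be the molar solubility in this solution. [Ag^+] = 0.0047 + 3s ≈ 0.0047, [AsO4^3-] = s (Ksp is small, so little additional dissolves).
Ksp ≈ (0.0047)^3 × s
s = 1.6 x 10^-15 M
Check: 3s = 4.9 x 10^-15 ≪ 0.0047, so the approximation is valid.

1.6 x 10^-15 M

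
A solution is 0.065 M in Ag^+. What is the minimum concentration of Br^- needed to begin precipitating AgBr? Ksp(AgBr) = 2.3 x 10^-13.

[Br^-] ≈ 3.5 x 10^-12 M

AgBr(s) ⇌ Ag^+(aq) + Br^-(aq)
Ksp = [Ag^+][Br^-]
Precipitation begins when Q = Ksp. With [Ag^+] = 0.065 M:
2.3 x 10^-13 = (0.065) × [Br^-]
[Br^-] = (2.3 x 10^-13 / 6.5 x 10^-2) = 3.5 × 10^-12 M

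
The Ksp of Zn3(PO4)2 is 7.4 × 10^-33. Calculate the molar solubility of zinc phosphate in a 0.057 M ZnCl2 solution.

s ≈ 3.2e-15 M

Zn3(PO4)2(s) ⇌ 3 Zn^2+ + 2 PO4^3-
Ksp = [Zn^2+]^3[PO4^3-]^2
If s mol/L dissolves here, [Zn^2+] = 0.057 + 3s ≈ 0.057, [PO4^3-] = 2s (common-ion effect: Zn^2+ is already 0.057 M).
Ksp ≈ (0.057)^3 × (2s)^2
s = 3.2 × 10^-15 M
Check: 3s = 9.5 × 10^-15 ≪ 0.057, so the approximation is valid.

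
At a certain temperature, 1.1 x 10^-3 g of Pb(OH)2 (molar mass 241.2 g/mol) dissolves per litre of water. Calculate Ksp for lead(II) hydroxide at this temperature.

Ksp = 3.8 x 10^-16

Molar solubility s = (1.1 x 10^-3 g/L) / (241.2 g/mol) = 4.56 × 10^-6 M.
Pb(OH)2(s) <=> Pb^2+(aq) + 2 OH^-(aq)
If s mol/L of Pb(OH)2 dissolves, [Pb^2+] = s and [OH^-] = 2s.
Ksp = [Pb^2+][OH^-]^2
So Ksp = s × (2s)^2 = 4s^3
Ksp = 4 × (4.56 x 10^-6)^3 = 3.8 x 10^-16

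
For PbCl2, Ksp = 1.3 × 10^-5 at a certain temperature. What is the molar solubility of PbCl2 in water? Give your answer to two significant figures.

PbCl2(s) ⇌ Pb^2+(aq) + 2 Cl^-(aq)
Ksp = [Pb^2+][Cl^-]^2
If s mol/L of PbCl2 dissolves, [Pb^2+] = s and [Cl^-] = 2s.
Substituting: Ksp = s(2s)^2 = 4s^3
s = (1.3 × 10^-5 / 4)^(1/3) = 1.5 × 10^-2 M

s = 1.5 x 10^-2 M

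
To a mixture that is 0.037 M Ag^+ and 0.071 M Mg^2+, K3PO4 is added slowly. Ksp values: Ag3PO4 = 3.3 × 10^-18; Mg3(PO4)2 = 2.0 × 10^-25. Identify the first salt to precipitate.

Ag3PO4

Precipitation of each salt starts when its ion product equals its Ksp.
For Ag3PO4: 3.3 × 10^-18 = (0.037)^3 × [PO4^3-]  ⇒  [PO4^3-] = 6.5 × 10^-14 M.
For Mg3(PO4)2: 2.0 × 10^-25 = (0.071)^3 × [PO4^3-]^2  ⇒  [PO4^3-] = 2.4 × 10^-11 M.
The salt with the lower threshold [PO4^3-] precipitates first: Ag3PO4.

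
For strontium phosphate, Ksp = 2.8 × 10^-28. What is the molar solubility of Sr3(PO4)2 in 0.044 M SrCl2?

Sr3(PO4)2(s) <=> 3 Sr^2+ + 2 PO4^3-
Ksp = [Sr^2+]^3[PO4^3-]^2
Let s be the molar solubility in this solution. [Sr^2+] = 0.044 + 3s ≈ 0.044, [PO4^3-] = 2s (common-ion effect: Sr^2+ is already 0.044 M).
Ksp ≈ (0.044)^3 × (2s)^2
s = 9.1 x 10^-13 M
Check: 3s = 2.7 × 10^-12 ≪ 0.044, so the approximation is valid.

9.1 × 10^-13 M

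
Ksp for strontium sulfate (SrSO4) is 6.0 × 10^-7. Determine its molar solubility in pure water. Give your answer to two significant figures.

7.7 x 10^-4 M

SrSO4(s) <=> Sr^2+ + SO4^2-
Ksp = [Sr^2+][SO4^2-]
Let s = molar solubility. Then [Sr^2+] = s and [SO4^2-] = s.
Ksp = s × s = s^2
s = (6.0 × 10^-7)^(1/2) = 7.7 × 10^-4 M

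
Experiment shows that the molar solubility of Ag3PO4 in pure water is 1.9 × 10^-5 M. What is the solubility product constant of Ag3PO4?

3.5 × 10^-18

Ag3PO4(s) <=> 3 Ag^+(aq) + PO4^3-(aq)
Let s = molar solubility. Then [Ag^+] = 3s and [PO4^3-] = s.
Ksp = [Ag^+]^3[PO4^3-]
Substituting: Ksp = (3s)^3s = 27s^4
With s = 1.9 × 10^-5: Ksp = 3.5 × 10^-18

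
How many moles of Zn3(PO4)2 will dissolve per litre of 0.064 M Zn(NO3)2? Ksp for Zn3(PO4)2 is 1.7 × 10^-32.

Zn3(PO4)2(s) <=> 3 Zn^2+ + 2 PO4^3-
Ksp = [Zn^2+]^3[PO4^3-]^2
If s mol/L dissolves here, [Zn^2+] = 0.064 + 3s ≈ 0.064, [PO4^3-] = 2s (common-ion effect: Zn^2+ is already 0.064 M).
Ksp ≈ (0.064)^3 × (2s)^2
s = 4.0 × 10^-15 M
Check: 3s = 1.2 x 10^-14 ≪ 0.064, so the approximation is valid.

4.0e-15 M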